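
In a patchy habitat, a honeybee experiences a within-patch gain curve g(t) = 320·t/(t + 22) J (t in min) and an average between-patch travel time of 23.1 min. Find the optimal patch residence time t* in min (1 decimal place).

Maximise g(t)/(T+t): set derivative to zero → g'(t)(T+t) = g(t).
g'(t) = 320·22/(t + 22)². Setting 320·22/(t+22)² = 320t/[(t+22)(23.1+t)] gives 22(23.1+t) = t(t+22), so t² = 22×23.1 = 508.2.
t* = √508.2 = 22.54 min.

22.5 min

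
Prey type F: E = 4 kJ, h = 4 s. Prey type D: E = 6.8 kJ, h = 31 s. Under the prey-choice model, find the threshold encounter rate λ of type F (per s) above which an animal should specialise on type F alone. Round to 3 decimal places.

0.070 per s

Drop type D once their profitability E₂/h₂ falls below the rate achievable on type F alone: E₂/h₂ = λE₁/(1 + λh₁).
Solve for λ: λE₁h₂ = E₂(1 + λh₁) → λ(E₁h₂ − E₂h₁) = E₂ → λ = E₂/(E₁h₂ − E₂h₁).
λ = 6.8/(4×31 − 6.8×4) = 6.8/96.8 = 0.07025 per s.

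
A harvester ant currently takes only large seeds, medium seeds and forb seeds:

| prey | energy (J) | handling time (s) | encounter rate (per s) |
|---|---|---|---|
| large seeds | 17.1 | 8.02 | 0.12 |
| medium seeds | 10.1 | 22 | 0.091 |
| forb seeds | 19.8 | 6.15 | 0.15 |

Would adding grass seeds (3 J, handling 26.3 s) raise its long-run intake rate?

No

On large seeds, medium seeds and forb seeds alone, R = ΣλE/(1+Σλh) = 5.941/4.887 = 1.216 J/s.
grass seeds: E/h = 3/26.3 = 0.1141 J/s.
0.1141 < 1.216, so adding grass seeds would lower the average — exclude it.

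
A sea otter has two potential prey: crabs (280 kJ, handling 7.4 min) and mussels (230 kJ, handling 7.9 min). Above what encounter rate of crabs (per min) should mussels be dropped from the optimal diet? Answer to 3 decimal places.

The zero-one rule: include mussels iff E₂/h₂ > λE₁/(1+λh₁). Equality gives the switch point.
λE₁h₂ = E₂ + λE₂h₁ ⇒ λ = E₂/(E₁h₂ − E₂h₁) = 230/(2212 − 1702) = 0.451 per min.

0.451 per min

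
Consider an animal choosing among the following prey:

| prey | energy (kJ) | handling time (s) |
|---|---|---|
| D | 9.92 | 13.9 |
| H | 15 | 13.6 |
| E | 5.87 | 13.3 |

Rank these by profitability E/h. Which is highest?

H

In descending order of E/h:
H: 15/13.6 = 1.1 kJ/s
D: 9.92/13.9 = 0.714 kJ/s
E: 5.87/13.3 = 0.441 kJ/s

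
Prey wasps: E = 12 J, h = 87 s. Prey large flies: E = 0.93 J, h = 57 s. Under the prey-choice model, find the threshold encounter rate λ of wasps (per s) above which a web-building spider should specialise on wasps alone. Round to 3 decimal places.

The zero-one rule: include large flies iff E₂/h₂ > λE₁/(1+λh₁). Equality gives the switch point.
λE₁h₂ = E₂ + λE₂h₁ ⇒ λ = E₂/(E₁h₂ − E₂h₁) = 0.93/(684 − 80.91) = 0.001542 per s.

0.002 per s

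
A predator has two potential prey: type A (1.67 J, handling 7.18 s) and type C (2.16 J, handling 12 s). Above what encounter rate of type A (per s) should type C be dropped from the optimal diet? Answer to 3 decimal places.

0.477 per s

Drop type C once their profitability E₂/h₂ falls below the rate achievable on type A alone: E₂/h₂ = λE₁/(1 + λh₁).
Solve for λ: λE₁h₂ = E₂(1 + λh₁) → λ(E₁h₂ − E₂h₁) = E₂ → λ = E₂/(E₁h₂ − E₂h₁).
λ = 2.16/(1.67×12 − 2.16×7.18) = 2.16/4.531 = 0.4767 per s.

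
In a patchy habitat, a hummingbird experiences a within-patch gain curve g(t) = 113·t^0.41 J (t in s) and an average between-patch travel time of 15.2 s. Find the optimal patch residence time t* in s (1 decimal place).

10.6 s

Optimal t* satisfies g'(t*) = g(t*)/(T + t*).
g'(t) = 0.41·113·t^-0.59. Setting 0.41·113·t^-0.59 = 113·t^0.41/(15.2+t) gives 0.41(15.2+t) = t, so 0.59·t = 0.41×15.2.
t* = 0.41×15.2/0.59 = 10.56 s.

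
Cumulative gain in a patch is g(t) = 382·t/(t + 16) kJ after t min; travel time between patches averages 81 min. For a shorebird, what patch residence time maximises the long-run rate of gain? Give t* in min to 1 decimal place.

36.0 min

Optimal t* satisfies g'(t*) = g(t*)/(T + t*).
g'(t) = 382·16/(t + 16)². Setting 382·16/(t+16)² = 382t/[(t+16)(81+t)] gives 16(81+t) = t(t+16), so t² = 16×81 = 1296.
t* = √1296 = 36 min.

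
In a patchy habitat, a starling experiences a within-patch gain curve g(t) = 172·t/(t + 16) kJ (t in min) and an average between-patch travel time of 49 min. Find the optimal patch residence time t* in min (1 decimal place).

28.0 min

Optimal t* satisfies g'(t*) = g(t*)/(T + t*).
g'(t) = 172·16/(t + 16)². Setting 172·16/(t+16)² = 172t/[(t+16)(49+t)] gives 16(49+t) = t(t+16), so t² = 16×49 = 784.
t* = √784 = 28 min.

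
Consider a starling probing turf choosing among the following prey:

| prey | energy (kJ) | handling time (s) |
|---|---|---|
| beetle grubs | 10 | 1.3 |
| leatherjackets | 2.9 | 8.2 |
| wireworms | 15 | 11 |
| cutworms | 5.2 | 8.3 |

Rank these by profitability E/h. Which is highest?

Profitability E/h (kJ/s): beetle grubs = 10/1.3 = 7.69, leatherjackets = 2.9/8.2 = 0.354, wireworms = 15/11 = 1.36, cutworms = 5.2/8.3 = 0.627.
Ranked: beetle grubs > wireworms > cutworms > leatherjackets.

beetle grubs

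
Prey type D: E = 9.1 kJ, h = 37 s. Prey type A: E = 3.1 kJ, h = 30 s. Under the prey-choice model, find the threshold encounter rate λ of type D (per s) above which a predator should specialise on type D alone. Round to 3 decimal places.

The zero-one rule: include type A iff E₂/h₂ > λE₁/(1+λh₁). Equality gives the switch point.
λE₁h₂ = E₂ + λE₂h₁ ⇒ λ = E₂/(E₁h₂ − E₂h₁) = 3.1/(273 − 114.7) = 0.01958 per s.

0.020 per s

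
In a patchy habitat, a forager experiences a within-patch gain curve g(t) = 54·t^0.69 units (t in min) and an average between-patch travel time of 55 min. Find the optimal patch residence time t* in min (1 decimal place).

By the marginal value theorem, leave when the instantaneous gain rate g'(t) equals the habitat-wide average g(t)/(T + t).
g'(t) = 0.69·54·t^-0.31. Setting 0.69·54·t^-0.31 = 54·t^0.69/(55+t) gives 0.69(55+t) = t, so 0.31·t = 0.69×55.
t* = 0.69×55/0.31 = 122.4 min.

122.4 min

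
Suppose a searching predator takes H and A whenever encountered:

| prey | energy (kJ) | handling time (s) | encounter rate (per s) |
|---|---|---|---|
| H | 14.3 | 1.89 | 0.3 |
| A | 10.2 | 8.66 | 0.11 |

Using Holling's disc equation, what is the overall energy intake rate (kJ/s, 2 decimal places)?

Energy encountered per unit search time: 0.3×14.3 + 0.11×10.2 = 5.412 kJ/s.
Handling time per unit search time: 0.3×1.89 + 0.11×8.66 = 1.52.
Rate = 5.412/(1 + 1.52) = 2.148 kJ/s.

2.15 kJ/s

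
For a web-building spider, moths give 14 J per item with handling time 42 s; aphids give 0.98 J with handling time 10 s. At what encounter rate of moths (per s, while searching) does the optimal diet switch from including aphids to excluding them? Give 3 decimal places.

0.010 per s

Drop aphids once their profitability E₂/h₂ falls below the rate achievable on moths alone: E₂/h₂ = λE₁/(1 + λh₁).
Solve for λ: λE₁h₂ = E₂(1 + λh₁) → λ(E₁h₂ − E₂h₁) = E₂ → λ = E₂/(E₁h₂ − E₂h₁).
λ = 0.98/(14×10 − 0.98×42) = 0.98/98.84 = 0.009915 per s.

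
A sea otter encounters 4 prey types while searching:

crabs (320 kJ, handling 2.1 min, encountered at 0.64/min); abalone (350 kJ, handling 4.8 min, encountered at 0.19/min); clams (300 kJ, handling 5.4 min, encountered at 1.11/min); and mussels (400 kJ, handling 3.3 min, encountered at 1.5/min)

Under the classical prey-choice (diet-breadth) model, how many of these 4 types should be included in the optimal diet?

Rank by E/h (kJ/min): crabs 152, mussels 121, abalone 72.9, clams 55.6. Include each in turn until the next type's E/h falls below the running intake rate.
Rate on top 1: 87.37. mussels: 121 > 87.37 → include.
Rate on top 2: 110.3. abalone: 72.9 < 110.3 → exclude; stop.
Optimal diet: crabs, mussels — 2 of 4 types.

2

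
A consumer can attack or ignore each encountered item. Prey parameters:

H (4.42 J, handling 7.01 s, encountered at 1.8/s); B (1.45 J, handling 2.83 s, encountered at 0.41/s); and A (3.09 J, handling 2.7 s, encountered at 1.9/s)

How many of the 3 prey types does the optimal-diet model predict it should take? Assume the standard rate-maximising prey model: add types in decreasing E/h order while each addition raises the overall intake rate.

Rank by E/h (J/s): A 1.14, H 0.631, B 0.512. Include each in turn until the next type's E/h falls below the running intake rate.
Rate on top 1: 0.9577. H: 0.631 < 0.9577 → exclude; stop.
Optimal diet: A — 1 of 3 types.

1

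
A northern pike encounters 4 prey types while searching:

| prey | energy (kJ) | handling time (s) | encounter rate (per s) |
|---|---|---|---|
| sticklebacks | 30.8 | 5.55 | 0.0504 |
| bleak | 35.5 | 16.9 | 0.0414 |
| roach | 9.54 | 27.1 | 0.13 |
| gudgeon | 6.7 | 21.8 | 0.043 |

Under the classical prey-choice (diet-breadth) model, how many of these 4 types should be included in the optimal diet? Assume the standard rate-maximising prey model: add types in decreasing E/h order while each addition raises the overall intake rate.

Rank by E/h (kJ/s): sticklebacks 5.55, bleak 2.1, roach 0.352, gudgeon 0.307. Include each in turn until the next type's E/h falls below the running intake rate.
Rate on top 1: 1.213. bleak: 2.1 > 1.213 → include.
Rate on top 2: 1.527. roach: 0.352 < 1.527 → exclude; stop.
Optimal diet: sticklebacks, bleak — 2 of 4 types.

2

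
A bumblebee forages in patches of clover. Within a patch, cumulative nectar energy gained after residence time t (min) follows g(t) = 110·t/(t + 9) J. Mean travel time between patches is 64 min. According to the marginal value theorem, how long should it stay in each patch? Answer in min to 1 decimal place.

24.0 min

By the marginal value theorem, leave when the instantaneous gain rate g'(t) equals the habitat-wide average g(t)/(T + t).
g'(t) = 110·9/(t + 9)². Setting 110·9/(t+9)² = 110t/[(t+9)(64+t)] gives 9(64+t) = t(t+9), so t² = 9×64 = 576.
t* = √576 = 24 min.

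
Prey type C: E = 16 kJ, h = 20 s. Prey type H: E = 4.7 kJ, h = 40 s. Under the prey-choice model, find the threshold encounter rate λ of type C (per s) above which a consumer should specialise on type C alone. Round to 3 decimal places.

Drop type H once their profitability E₂/h₂ falls below the rate achievable on type C alone: E₂/h₂ = λE₁/(1 + λh₁).
Solve for λ: λE₁h₂ = E₂(1 + λh₁) → λ(E₁h₂ − E₂h₁) = E₂ → λ = E₂/(E₁h₂ − E₂h₁).
λ = 4.7/(16×40 − 4.7×20) = 4.7/546 = 0.008608 per s.

0.009 per s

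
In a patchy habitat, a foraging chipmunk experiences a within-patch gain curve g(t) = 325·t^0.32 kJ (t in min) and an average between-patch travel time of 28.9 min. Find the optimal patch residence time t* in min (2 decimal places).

13.60 min

Optimal t* satisfies g'(t*) = g(t*)/(T + t*).
g'(t) = 0.32·325·t^-0.68. Setting 0.32·325·t^-0.68 = 325·t^0.32/(28.9+t) gives 0.32(28.9+t) = t, so 0.68·t = 0.32×28.9.
t* = 0.32×28.9/0.68 = 13.6 min.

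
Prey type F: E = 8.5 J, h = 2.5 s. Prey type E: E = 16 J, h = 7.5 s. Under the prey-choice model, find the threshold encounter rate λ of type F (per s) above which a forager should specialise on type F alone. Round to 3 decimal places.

The zero-one rule: include type E iff E₂/h₂ > λE₁/(1+λh₁). Equality gives the switch point.
λE₁h₂ = E₂ + λE₂h₁ ⇒ λ = E₂/(E₁h₂ − E₂h₁) = 16/(63.75 − 40) = 0.6737 per s.

0.674 per s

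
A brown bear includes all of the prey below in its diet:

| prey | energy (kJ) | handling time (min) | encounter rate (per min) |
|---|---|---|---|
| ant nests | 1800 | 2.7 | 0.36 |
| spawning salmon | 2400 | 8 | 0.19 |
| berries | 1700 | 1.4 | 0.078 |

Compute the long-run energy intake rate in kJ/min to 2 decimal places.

R = (0.36×1800 + 0.19×2400 + 0.078×1700) / (1 + 0.36×2.7 + 0.19×8 + 0.078×1.4) = 1237/3.601 = 343.4 kJ/min.

343.39 kJ/min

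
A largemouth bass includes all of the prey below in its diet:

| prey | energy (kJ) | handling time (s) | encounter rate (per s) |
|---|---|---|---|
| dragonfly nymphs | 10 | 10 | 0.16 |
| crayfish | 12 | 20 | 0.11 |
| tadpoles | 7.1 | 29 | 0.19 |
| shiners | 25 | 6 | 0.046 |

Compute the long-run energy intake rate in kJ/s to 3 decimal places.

R = (0.16×10 + 0.11×12 + 0.19×7.1 + 0.046×25) / (1 + 0.16×10 + 0.11×20 + 0.19×29 + 0.046×6) = 5.419/10.59 = 0.5119 kJ/s.

0.512 kJ/s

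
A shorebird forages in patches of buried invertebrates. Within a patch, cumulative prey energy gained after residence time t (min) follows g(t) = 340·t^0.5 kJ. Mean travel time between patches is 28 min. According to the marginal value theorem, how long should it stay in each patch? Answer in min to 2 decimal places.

Optimal t* satisfies g'(t*) = g(t*)/(T + t*).
g'(t) = 0.5·340·t^-0.5. Setting 0.5·340·t^-0.5 = 340·t^0.5/(28+t) gives 0.5(28+t) = t, so 0.50·t = 0.5×28.
t* = 0.5×28/0.50 = 28 min.

28.00 min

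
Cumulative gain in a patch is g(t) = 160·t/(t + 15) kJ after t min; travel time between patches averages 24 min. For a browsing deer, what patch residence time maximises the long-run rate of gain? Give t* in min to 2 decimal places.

18.97 min

Maximise g(t)/(T+t): set derivative to zero → g'(t)(T+t) = g(t).
g'(t) = 160·15/(t + 15)². Setting 160·15/(t+15)² = 160t/[(t+15)(24+t)] gives 15(24+t) = t(t+15), so t² = 15×24 = 360.
t* = √360 = 18.97 min.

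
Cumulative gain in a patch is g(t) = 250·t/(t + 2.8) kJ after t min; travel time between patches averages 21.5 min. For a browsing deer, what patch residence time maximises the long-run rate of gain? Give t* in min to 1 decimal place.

7.8 min

Maximise g(t)/(T+t): set derivative to zero → g'(t)(T+t) = g(t).
g'(t) = 250·2.8/(t + 2.8)². Setting 250·2.8/(t+2.8)² = 250t/[(t+2.8)(21.5+t)] gives 2.8(21.5+t) = t(t+2.8), so t² = 2.8×21.5 = 60.2.
t* = √60.2 = 7.759 min.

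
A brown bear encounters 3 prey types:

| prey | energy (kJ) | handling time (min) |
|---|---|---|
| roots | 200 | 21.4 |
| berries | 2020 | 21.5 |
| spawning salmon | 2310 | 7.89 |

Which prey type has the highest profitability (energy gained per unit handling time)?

spawning salmon

Profitability E/h (kJ/min): roots = 200/21.4 = 9.35, berries = 2020/21.5 = 94, spawning salmon = 2310/7.89 = 293.
Ranked: spawning salmon > berries > roots.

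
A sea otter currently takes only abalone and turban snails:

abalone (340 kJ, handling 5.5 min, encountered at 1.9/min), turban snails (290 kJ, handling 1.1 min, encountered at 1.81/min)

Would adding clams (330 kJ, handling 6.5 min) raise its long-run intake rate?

Intake rate on the current diet: R = (1.9×340 + 1.81×290) / (1 + 1.9×5.5 + 1.81×1.1) = 1171/13.44 = 87.11 kJ/min.
Profitability of clams: 330/6.5 = 50.77 kJ/min.
50.77 < 87.11, so adding clams would lower the average — exclude it.

No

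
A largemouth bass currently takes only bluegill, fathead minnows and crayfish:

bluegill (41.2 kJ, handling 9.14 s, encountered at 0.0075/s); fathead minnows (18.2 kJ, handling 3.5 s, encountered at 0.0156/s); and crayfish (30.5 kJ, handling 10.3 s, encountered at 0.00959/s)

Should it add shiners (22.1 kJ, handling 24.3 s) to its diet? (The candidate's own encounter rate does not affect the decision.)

Intake rate on the current diet: R = (0.0075×41.2 + 0.0156×18.2 + 0.00959×30.5) / (1 + 0.0075×9.14 + 0.0156×3.5 + 0.00959×10.3) = 0.8854/1.222 = 0.7246 kJ/s.
shiners: E/h = 22.1/24.3 = 0.9095 kJ/s.
Since 0.9095 > R, including shiners increases the long-run rate.

Yes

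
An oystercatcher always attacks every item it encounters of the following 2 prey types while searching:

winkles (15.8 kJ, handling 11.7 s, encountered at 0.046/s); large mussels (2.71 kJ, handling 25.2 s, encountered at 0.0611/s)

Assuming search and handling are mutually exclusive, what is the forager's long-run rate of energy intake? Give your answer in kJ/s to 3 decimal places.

0.290 kJ/s

R = Σλ_iE_i / (1 + Σλ_ih_i)
Numerator: 0.046×15.8 + 0.0611×2.71 = 0.8924
Denominator: 1 + 0.046×11.7 + 0.0611×25.2 = 3.078
R = 0.8924/3.078 = 0.2899 kJ/s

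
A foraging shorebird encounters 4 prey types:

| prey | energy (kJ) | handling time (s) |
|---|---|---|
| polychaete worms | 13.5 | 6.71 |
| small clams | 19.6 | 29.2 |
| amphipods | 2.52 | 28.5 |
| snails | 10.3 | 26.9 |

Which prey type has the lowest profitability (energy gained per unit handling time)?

In descending order of E/h:
polychaete worms: 13.5/6.71 = 2.01 kJ/s
small clams: 19.6/29.2 = 0.671 kJ/s
snails: 10.3/26.9 = 0.383 kJ/s
amphipods: 2.52/28.5 = 0.0884 kJ/s

amphipods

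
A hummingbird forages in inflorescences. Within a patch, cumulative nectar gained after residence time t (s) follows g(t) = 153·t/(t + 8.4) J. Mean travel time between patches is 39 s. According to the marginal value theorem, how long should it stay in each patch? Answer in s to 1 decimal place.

By the marginal value theorem, leave when the instantaneous gain rate g'(t) equals the habitat-wide average g(t)/(T + t).
g'(t) = 153·8.4/(t + 8.4)². Setting 153·8.4/(t+8.4)² = 153t/[(t+8.4)(39+t)] gives 8.4(39+t) = t(t+8.4), so t² = 8.4×39 = 327.6.
t* = √327.6 = 18.1 s.

18.1 s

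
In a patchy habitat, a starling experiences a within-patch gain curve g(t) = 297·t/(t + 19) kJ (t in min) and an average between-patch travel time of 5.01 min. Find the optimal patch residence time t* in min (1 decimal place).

9.8 min

Optimal t* satisfies g'(t*) = g(t*)/(T + t*).
g'(t) = 297·19/(t + 19)². Setting 297·19/(t+19)² = 297t/[(t+19)(5.01+t)] gives 19(5.01+t) = t(t+19), so t² = 19×5.01 = 95.19.
t* = √95.19 = 9.757 min.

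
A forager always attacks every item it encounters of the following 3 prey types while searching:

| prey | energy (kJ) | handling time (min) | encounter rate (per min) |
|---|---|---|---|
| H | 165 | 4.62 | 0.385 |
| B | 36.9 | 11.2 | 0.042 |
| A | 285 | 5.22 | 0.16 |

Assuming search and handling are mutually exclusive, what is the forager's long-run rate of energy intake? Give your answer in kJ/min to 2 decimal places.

27.10 kJ/min

Energy encountered per unit search time: 0.385×165 + 0.042×36.9 + 0.16×285 = 110.7 kJ/min.
Handling time per unit search time: 0.385×4.62 + 0.042×11.2 + 0.16×5.22 = 3.084.
Rate = 110.7/(1 + 3.084) = 27.1 kJ/min.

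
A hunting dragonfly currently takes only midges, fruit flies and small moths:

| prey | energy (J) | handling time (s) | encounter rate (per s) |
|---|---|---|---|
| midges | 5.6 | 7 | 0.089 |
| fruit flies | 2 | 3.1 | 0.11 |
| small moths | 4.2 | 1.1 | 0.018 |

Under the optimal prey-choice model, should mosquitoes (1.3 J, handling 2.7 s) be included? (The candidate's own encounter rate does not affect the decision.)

Yes

Intake rate on the current diet: R = (0.089×5.6 + 0.11×2 + 0.018×4.2) / (1 + 0.089×7 + 0.11×3.1 + 0.018×1.1) = 0.794/1.984 = 0.4002 J/s.
Profitability of mosquitoes: 1.3/2.7 = 0.4815 J/s.
Since 0.4815 > R, including mosquitoes increases the long-run rate.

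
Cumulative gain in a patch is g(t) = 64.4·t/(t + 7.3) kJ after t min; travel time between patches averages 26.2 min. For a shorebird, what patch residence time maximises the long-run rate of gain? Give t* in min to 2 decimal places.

Maximise g(t)/(T+t): set derivative to zero → g'(t)(T+t) = g(t).
g'(t) = 64.4·7.3/(t + 7.3)². Setting 64.4·7.3/(t+7.3)² = 64.4t/[(t+7.3)(26.2+t)] gives 7.3(26.2+t) = t(t+7.3), so t² = 7.3×26.2 = 191.3.
t* = √191.3 = 13.83 min.

13.83 min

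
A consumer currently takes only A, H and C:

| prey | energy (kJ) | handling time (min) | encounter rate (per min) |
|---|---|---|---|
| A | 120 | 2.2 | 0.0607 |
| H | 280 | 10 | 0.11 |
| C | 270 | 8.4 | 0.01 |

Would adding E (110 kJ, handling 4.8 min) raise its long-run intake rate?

Current rate: (0.0607×120 + 0.11×280 + 0.01×270)/(1 + 0.0607×2.2 + 0.11×10 + 0.01×8.4) = 17.6 kJ/min.
Profitability of E: 110/4.8 = 22.92 kJ/min.
Since 22.92 > R, including E increases the long-run rate.

Yes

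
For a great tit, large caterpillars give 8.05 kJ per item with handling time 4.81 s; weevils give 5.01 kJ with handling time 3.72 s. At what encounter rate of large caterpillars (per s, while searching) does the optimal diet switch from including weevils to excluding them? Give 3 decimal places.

0.857 per s

At the threshold, the rate on large caterpillars alone equals the profitability of weevils: λ·8.05/(1 + λ·4.81) = 5.01/3.72 = 1.347.
Rearranging, λ(8.05 − 1.347×4.81) = 1.347, so λ = 1.347/1.572 = 0.8567 per s.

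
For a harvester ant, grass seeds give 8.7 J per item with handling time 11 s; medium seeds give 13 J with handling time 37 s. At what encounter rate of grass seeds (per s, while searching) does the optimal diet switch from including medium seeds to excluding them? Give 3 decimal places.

0.073 per s

At the threshold, the rate on grass seeds alone equals the profitability of medium seeds: λ·8.7/(1 + λ·11) = 13/37 = 0.3514.
Rearranging, λ(8.7 − 0.3514×11) = 0.3514, so λ = 0.3514/4.835 = 0.07267 per s.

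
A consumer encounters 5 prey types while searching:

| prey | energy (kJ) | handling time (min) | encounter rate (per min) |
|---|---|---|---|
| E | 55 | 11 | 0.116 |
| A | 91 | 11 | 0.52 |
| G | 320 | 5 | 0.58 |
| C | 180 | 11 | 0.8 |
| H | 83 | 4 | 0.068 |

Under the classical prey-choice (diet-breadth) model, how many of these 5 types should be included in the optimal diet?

E/h in descending order: G 64, H 20.8, C 16.4, A 8.27, E 5 kJ/min. The optimal diet is the largest prefix of this list for which every included type satisfies E_i/h_i > R on the types above it.
Rate on top 1: 47.59. H: 20.8 < 47.59 → exclude; stop.
Optimal diet: G — 1 of 5 types.

1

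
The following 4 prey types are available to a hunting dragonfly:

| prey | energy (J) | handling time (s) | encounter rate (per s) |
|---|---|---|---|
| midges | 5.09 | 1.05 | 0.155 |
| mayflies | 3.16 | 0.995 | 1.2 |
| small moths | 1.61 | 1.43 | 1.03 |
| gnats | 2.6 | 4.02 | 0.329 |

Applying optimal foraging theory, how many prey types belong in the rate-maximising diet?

2

E/h in descending order: midges 4.85, mayflies 3.18, small moths 1.13, gnats 0.647 J/s. The optimal diet is the largest prefix of this list for which every included type satisfies E_i/h_i > R on the types above it.
Rate on top 1: 0.6785. mayflies: 3.18 > 0.6785 → include.
Rate on top 2: 1.944. small moths: 1.13 < 1.944 → exclude; stop.
Optimal diet: midges, mayflies — 2 of 4 types.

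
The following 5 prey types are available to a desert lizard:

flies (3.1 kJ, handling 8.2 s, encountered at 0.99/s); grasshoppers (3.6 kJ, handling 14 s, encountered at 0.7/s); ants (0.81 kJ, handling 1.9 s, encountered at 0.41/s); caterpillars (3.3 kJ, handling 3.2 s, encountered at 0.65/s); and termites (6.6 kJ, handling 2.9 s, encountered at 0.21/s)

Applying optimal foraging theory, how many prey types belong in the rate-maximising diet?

Profitabilities (E/h, kJ/s): termites 2.28, caterpillars 1.03, ants 0.426, flies 0.378, grasshoppers 0.257. Add prey in this order while the next type's profitability exceeds the intake rate on those already taken.
Rate on top 1: 0.8614. caterpillars: 1.03 > 0.8614 → include.
Rate on top 2: 0.9572. ants: 0.426 < 0.9572 → exclude; stop.
Optimal diet: termites, caterpillars — 2 of 5 types.

2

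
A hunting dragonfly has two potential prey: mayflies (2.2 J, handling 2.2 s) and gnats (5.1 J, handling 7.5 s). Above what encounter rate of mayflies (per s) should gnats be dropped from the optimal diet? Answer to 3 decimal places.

0.966 per s

Drop gnats once their profitability E₂/h₂ falls below the rate achievable on mayflies alone: E₂/h₂ = λE₁/(1 + λh₁).
Solve for λ: λE₁h₂ = E₂(1 + λh₁) → λ(E₁h₂ − E₂h₁) = E₂ → λ = E₂/(E₁h₂ − E₂h₁).
λ = 5.1/(2.2×7.5 − 5.1×2.2) = 5.1/5.28 = 0.9659 per s.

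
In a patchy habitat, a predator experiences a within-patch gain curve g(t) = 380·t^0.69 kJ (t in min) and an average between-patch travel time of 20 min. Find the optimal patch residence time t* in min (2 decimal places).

44.52 min

By the marginal value theorem, leave when the instantaneous gain rate g'(t) equals the habitat-wide average g(t)/(T + t).
g'(t) = 0.69·380·t^-0.31. Setting 0.69·380·t^-0.31 = 380·t^0.69/(20+t) gives 0.69(20+t) = t, so 0.31·t = 0.69×20.
t* = 0.69×20/0.31 = 44.52 min.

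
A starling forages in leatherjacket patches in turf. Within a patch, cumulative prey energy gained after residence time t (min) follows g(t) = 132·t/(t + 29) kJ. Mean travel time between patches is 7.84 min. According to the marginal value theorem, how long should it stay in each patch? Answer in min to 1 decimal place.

Optimal t* satisfies g'(t*) = g(t*)/(T + t*).
g'(t) = 132·29/(t + 29)². Setting 132·29/(t+29)² = 132t/[(t+29)(7.84+t)] gives 29(7.84+t) = t(t+29), so t² = 29×7.84 = 227.4.
t* = √227.4 = 15.08 min.

15.1 min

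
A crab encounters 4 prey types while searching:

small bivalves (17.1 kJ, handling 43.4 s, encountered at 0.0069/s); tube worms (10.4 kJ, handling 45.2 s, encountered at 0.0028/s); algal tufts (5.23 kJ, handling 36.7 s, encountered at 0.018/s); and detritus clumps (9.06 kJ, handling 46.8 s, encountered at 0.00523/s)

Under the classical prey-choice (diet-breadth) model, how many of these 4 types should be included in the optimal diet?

4

E/h in descending order: small bivalves 0.394, tube worms 0.23, detritus clumps 0.194, algal tufts 0.143 kJ/s. The optimal diet is the largest prefix of this list for which every included type satisfies E_i/h_i > R on the types above it.
Rate on top 1: 0.0908. tube worms: 0.23 > 0.0908 → include.
Rate on top 2: 0.1032. detritus clumps: 0.194 > 0.1032 → include.
Rate on top 3: 0.1164. algal tufts: 0.143 > 0.1164 → include.
Optimal diet: small bivalves, tube worms, detritus clumps, algal tufts — 4 of 4 types.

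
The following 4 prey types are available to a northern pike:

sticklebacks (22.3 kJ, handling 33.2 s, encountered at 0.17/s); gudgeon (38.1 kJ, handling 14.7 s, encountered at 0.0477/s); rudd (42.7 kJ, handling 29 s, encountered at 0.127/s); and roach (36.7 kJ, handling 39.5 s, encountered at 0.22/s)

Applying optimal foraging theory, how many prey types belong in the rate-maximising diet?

2

Profitabilities (E/h, kJ/s): gudgeon 2.59, rudd 1.47, roach 0.929, sticklebacks 0.672. Add prey in this order while the next type's profitability exceeds the intake rate on those already taken.
Rate on top 1: 1.068. rudd: 1.47 > 1.068 → include.
Rate on top 2: 1.345. roach: 0.929 < 1.345 → exclude; stop.
Optimal diet: gudgeon, rudd — 2 of 4 types.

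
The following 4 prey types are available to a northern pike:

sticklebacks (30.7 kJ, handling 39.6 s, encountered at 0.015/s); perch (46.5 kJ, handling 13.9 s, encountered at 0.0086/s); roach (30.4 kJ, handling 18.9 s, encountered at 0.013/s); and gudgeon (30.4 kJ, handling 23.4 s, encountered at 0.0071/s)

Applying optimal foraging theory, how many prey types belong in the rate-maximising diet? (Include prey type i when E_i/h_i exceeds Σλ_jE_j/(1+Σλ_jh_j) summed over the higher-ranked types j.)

4

E/h in descending order: perch 3.35, roach 1.61, gudgeon 1.3, sticklebacks 0.775 kJ/s. The optimal diet is the largest prefix of this list for which every included type satisfies E_i/h_i > R on the types above it.
Rate on top 1: 0.3572. roach: 1.61 > 0.3572 → include.
Rate on top 2: 0.5824. gudgeon: 1.3 > 0.5824 → include.
Rate on top 3: 0.6601. sticklebacks: 0.775 > 0.6601 → include.
Optimal diet: perch, roach, gudgeon, sticklebacks — 4 of 4 types.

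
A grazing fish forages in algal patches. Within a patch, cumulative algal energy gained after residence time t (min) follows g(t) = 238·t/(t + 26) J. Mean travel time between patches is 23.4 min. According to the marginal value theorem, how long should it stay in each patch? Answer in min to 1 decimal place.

24.7 min

By the marginal value theorem, leave when the instantaneous gain rate g'(t) equals the habitat-wide average g(t)/(T + t).
g'(t) = 238·26/(t + 26)². Setting 238·26/(t+26)² = 238t/[(t+26)(23.4+t)] gives 26(23.4+t) = t(t+26), so t² = 26×23.4 = 608.4.
t* = √608.4 = 24.67 min.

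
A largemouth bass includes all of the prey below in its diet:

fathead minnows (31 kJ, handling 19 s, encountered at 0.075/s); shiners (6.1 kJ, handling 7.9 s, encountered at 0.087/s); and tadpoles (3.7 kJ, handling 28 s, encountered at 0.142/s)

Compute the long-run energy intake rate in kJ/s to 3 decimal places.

0.477 kJ/s

R = (0.075×31 + 0.087×6.1 + 0.142×3.7) / (1 + 0.075×19 + 0.087×7.9 + 0.142×28) = 3.381/7.088 = 0.477 kJ/s.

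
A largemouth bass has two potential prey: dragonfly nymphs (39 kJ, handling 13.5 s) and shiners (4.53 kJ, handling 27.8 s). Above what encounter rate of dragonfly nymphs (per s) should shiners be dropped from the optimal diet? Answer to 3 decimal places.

0.004 per s

The zero-one rule: include shiners iff E₂/h₂ > λE₁/(1+λh₁). Equality gives the switch point.
λE₁h₂ = E₂ + λE₂h₁ ⇒ λ = E₂/(E₁h₂ − E₂h₁) = 4.53/(1084 − 61.16) = 0.004428 per s.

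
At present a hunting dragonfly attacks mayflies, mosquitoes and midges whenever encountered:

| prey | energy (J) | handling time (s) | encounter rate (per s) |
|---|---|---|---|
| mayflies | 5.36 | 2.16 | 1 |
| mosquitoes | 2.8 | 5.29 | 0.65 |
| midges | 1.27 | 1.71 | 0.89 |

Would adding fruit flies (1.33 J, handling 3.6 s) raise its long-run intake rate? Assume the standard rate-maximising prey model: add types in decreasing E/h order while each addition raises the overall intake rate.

Intake rate on the current diet: R = (1×5.36 + 0.65×2.8 + 0.89×1.27) / (1 + 1×2.16 + 0.65×5.29 + 0.89×1.71) = 8.31/8.12 = 1.023 J/s.
fruit flies: E/h = 1.33/3.6 = 0.3694 J/s.
0.3694 < 1.023, so adding fruit flies would lower the average — exclude it.

No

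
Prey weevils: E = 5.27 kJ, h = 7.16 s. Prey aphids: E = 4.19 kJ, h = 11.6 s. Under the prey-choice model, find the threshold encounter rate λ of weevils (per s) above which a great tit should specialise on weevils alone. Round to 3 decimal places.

The zero-one rule: include aphids iff E₂/h₂ > λE₁/(1+λh₁). Equality gives the switch point.
λE₁h₂ = E₂ + λE₂h₁ ⇒ λ = E₂/(E₁h₂ − E₂h₁) = 4.19/(61.13 − 30) = 0.1346 per s.

0.135 per s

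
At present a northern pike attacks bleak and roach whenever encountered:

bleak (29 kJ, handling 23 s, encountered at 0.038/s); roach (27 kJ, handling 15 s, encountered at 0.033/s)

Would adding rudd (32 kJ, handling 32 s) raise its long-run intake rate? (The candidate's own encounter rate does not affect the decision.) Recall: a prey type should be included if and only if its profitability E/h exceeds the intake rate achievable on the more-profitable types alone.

Yes

Current rate: (0.038×29 + 0.033×27)/(1 + 0.038×23 + 0.033×15) = 0.8413 kJ/s.
rudd: E/h = 32/32 = 1 kJ/s.
1 > 0.8413, so adding rudd raises the average — include it.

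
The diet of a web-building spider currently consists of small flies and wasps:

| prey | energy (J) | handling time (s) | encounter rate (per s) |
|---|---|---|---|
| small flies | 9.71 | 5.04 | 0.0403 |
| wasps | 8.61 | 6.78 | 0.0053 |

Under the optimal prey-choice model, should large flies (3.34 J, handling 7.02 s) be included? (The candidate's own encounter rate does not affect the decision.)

Yes

On small flies and wasps alone, R = ΣλE/(1+Σλh) = 0.4369/1.239 = 0.3526 J/s.
Profitability of large flies: 3.34/7.02 = 0.4758 J/s.
0.4758 > 0.3526, so adding large flies raises the average — include it.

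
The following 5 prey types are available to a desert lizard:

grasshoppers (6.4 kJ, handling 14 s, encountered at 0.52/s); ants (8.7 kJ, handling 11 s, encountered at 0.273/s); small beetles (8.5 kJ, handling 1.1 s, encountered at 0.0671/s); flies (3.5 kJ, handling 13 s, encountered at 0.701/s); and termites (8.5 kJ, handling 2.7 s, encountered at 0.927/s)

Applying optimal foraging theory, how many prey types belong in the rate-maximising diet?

2

Profitabilities (E/h, kJ/s): small beetles 7.73, termites 3.15, ants 0.791, grasshoppers 0.457, flies 0.269. Add prey in this order while the next type's profitability exceeds the intake rate on those already taken.
Rate on top 1: 0.5311. termites: 3.15 > 0.5311 → include.
Rate on top 2: 2.362. ants: 0.791 < 2.362 → exclude; stop.
Optimal diet: small beetles, termites — 2 of 5 types.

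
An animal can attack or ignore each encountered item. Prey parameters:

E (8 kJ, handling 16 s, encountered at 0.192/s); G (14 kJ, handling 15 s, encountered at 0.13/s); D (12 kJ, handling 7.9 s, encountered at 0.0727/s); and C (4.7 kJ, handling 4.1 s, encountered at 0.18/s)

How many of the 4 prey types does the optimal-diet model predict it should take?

Profitabilities (E/h, kJ/s): D 1.52, C 1.15, G 0.933, E 0.5. Add prey in this order while the next type's profitability exceeds the intake rate on those already taken.
Rate on top 1: 0.5541. C: 1.15 > 0.5541 → include.
Rate on top 2: 0.7431. G: 0.933 > 0.7431 → include.
Rate on top 3: 0.8302. E: 0.5 < 0.8302 → exclude; stop.
Optimal diet: D, C, G — 3 of 4 types.

3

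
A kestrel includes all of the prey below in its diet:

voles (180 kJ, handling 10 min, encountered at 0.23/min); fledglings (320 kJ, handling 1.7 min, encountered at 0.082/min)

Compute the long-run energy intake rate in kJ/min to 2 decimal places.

Energy encountered per unit search time: 0.23×180 + 0.082×320 = 67.64 kJ/min.
Handling time per unit search time: 0.23×10 + 0.082×1.7 = 2.439.
Rate = 67.64/(1 + 2.439) = 19.67 kJ/min.

19.67 kJ/min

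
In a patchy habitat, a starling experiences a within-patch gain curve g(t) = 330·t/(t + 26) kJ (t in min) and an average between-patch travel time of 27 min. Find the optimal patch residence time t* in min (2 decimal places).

Optimal t* satisfies g'(t*) = g(t*)/(T + t*).
g'(t) = 330·26/(t + 26)². Setting 330·26/(t+26)² = 330t/[(t+26)(27+t)] gives 26(27+t) = t(t+26), so t² = 26×27 = 702.
t* = √702 = 26.5 min.

26.50 min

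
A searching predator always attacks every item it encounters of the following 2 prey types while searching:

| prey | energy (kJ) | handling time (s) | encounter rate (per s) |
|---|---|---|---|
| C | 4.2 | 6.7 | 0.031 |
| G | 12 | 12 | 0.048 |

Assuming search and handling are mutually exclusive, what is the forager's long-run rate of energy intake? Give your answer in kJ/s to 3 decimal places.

0.396 kJ/s

R = (0.031×4.2 + 0.048×12) / (1 + 0.031×6.7 + 0.048×12) = 0.7062/1.784 = 0.3959 kJ/s.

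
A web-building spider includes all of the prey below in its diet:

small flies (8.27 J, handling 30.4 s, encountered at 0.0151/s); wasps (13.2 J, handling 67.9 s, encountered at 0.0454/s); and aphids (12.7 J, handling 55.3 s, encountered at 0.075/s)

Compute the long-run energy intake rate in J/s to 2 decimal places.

R = (0.0151×8.27 + 0.0454×13.2 + 0.075×12.7) / (1 + 0.0151×30.4 + 0.0454×67.9 + 0.075×55.3) = 1.677/8.689 = 0.193 J/s.

0.19 J/s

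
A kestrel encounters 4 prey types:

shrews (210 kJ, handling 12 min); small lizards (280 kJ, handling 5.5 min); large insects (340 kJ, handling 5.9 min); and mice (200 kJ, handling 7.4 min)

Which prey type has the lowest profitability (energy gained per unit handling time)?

In descending order of E/h:
large insects: 340/5.9 = 57.6 kJ/min
small lizards: 280/5.5 = 50.9 kJ/min
mice: 200/7.4 = 27 kJ/min
shrews: 210/12 = 17.5 kJ/min

shrews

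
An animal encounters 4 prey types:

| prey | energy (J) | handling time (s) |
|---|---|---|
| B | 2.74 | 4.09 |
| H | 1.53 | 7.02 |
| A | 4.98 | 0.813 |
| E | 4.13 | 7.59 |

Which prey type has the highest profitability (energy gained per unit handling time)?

In descending order of E/h:
A: 4.98/0.813 = 6.13 J/s
B: 2.74/4.09 = 0.67 J/s
E: 4.13/7.59 = 0.544 J/s
H: 1.53/7.02 = 0.218 J/s

A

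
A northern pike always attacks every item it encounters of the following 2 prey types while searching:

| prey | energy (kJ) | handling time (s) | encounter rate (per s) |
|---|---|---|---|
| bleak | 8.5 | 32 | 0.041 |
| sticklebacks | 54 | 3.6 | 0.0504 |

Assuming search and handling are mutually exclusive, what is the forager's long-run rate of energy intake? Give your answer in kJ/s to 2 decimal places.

R = (0.041×8.5 + 0.0504×54) / (1 + 0.041×32 + 0.0504×3.6) = 3.07/2.493 = 1.231 kJ/s.

1.23 kJ/s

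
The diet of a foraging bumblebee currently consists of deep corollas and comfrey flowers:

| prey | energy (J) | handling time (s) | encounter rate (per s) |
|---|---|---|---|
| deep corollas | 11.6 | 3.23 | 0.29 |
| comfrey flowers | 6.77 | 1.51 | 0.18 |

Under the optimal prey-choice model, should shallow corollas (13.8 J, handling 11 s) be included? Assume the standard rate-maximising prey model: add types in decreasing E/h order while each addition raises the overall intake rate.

No

Current rate: (0.29×11.6 + 0.18×6.77)/(1 + 0.29×3.23 + 0.18×1.51) = 2.075 J/s.
shallow corollas: E/h = 13.8/11 = 1.255 J/s.
Since 1.255 < R, time spent handling shallow corollas is better spent searching.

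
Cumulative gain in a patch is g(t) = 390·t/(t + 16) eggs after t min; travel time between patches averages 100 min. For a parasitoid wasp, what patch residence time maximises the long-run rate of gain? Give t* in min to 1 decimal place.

40.0 min

Maximise g(t)/(T+t): set derivative to zero → g'(t)(T+t) = g(t).
g'(t) = 390·16/(t + 16)². Setting 390·16/(t+16)² = 390t/[(t+16)(100+t)] gives 16(100+t) = t(t+16), so t² = 16×100 = 1600.
t* = √1600 = 40 min.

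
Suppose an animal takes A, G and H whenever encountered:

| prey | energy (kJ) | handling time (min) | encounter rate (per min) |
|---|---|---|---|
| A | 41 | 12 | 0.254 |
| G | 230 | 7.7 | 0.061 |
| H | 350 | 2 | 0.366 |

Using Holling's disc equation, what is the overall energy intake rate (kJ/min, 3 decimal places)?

29.058 kJ/min

Energy encountered per unit search time: 0.254×41 + 0.061×230 + 0.366×350 = 152.5 kJ/min.
Handling time per unit search time: 0.254×12 + 0.061×7.7 + 0.366×2 = 4.25.
Rate = 152.5/(1 + 4.25) = 29.06 kJ/min.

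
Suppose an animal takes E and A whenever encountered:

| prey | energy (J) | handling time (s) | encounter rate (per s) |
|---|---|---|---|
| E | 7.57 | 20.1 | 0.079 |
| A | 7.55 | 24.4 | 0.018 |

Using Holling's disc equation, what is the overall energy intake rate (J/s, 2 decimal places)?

R = (0.079×7.57 + 0.018×7.55) / (1 + 0.079×20.1 + 0.018×24.4) = 0.7339/3.027 = 0.2425 J/s.

0.24 J/s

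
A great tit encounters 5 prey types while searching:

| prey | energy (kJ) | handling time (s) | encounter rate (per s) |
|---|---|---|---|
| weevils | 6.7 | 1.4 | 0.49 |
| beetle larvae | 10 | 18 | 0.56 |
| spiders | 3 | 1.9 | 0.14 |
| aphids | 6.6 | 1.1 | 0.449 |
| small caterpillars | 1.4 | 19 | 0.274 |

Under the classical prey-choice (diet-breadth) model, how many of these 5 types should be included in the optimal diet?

2

E/h in descending order: aphids 6, weevils 4.79, spiders 1.58, beetle larvae 0.556, small caterpillars 0.0737 kJ/s. The optimal diet is the largest prefix of this list for which every included type satisfies E_i/h_i > R on the types above it.
Rate on top 1: 1.984. weevils: 4.79 > 1.984 → include.
Rate on top 2: 2.865. spiders: 1.58 < 2.865 → exclude; stop.
Optimal diet: aphids, weevils — 2 of 5 types.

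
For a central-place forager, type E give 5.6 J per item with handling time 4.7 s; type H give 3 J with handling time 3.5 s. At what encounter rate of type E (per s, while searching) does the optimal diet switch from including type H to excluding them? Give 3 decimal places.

0.545 per s

Drop type H once their profitability E₂/h₂ falls below the rate achievable on type E alone: E₂/h₂ = λE₁/(1 + λh₁).
Solve for λ: λE₁h₂ = E₂(1 + λh₁) → λ(E₁h₂ − E₂h₁) = E₂ → λ = E₂/(E₁h₂ − E₂h₁).
λ = 3/(5.6×3.5 − 3×4.7) = 3/5.5 = 0.5455 per s.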